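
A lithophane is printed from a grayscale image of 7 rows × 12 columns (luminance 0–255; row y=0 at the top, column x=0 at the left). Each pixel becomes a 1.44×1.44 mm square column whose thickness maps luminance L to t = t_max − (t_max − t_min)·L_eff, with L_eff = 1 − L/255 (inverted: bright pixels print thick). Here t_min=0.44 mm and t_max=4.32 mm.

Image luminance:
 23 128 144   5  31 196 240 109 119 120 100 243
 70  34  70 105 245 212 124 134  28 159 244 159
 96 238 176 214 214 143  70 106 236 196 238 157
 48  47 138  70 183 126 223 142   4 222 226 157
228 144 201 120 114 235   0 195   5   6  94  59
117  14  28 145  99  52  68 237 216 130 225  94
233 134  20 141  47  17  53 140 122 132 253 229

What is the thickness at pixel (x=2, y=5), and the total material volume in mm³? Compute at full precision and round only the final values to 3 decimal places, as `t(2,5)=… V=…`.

span = t_max - t_min = 4.32 - 0.44 = 3.880
L(2,5) = 28, L_eff = 1 - 28/255 = 0.890196 (inverted)
t(2,5) = 4.32 - 3.880·0.890196 = 0.866
Σt over all 7·12 pixels = 1308343/6375 ≈ 205.2302745
V = pitch²·Σt = 1.44²·1308343/6375 = 425.565

t(2,5)=0.866 V=425.565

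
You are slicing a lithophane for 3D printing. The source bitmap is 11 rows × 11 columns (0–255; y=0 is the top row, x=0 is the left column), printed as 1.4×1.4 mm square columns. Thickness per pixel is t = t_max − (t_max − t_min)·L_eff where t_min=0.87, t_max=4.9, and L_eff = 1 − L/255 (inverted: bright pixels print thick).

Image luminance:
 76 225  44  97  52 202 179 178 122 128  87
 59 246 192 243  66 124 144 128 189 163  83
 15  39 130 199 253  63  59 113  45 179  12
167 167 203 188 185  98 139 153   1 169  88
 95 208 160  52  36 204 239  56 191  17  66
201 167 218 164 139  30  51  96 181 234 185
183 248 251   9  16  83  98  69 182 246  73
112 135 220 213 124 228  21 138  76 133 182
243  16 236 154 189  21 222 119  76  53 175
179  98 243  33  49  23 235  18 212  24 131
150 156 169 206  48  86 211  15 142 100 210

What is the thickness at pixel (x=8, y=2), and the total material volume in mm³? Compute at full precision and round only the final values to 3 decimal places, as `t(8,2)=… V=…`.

span = t_max - t_min = 4.9 - 0.87 = 4.030
L(8,2) = 45, L_eff = 1 - 45/255 = 0.823529 (inverted)
t(8,2) = 4.9 - 4.030·0.823529 = 1.581
Σt over all 11·11 pixels = 9117877/25500 ≈ 357.5638039
V = pitch²·Σt = 1.4²·9117877/25500 = 700.825

t(8,2)=1.581 V=700.825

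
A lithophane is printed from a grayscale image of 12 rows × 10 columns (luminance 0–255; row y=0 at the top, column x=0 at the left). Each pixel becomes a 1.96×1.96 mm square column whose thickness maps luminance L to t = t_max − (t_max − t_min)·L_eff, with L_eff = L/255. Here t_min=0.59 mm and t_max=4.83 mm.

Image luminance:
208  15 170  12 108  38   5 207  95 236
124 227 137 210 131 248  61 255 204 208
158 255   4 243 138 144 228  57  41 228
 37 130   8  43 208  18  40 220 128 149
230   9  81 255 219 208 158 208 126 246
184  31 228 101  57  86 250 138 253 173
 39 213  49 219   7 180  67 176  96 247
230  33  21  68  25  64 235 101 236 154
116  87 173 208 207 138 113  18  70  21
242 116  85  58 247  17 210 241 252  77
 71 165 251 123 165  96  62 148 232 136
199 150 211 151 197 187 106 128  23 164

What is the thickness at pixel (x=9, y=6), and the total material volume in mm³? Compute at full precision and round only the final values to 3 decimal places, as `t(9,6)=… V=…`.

span = t_max - t_min = 4.83 - 0.59 = 4.240
L(9,6) = 247, L_eff = 247/255 = 0.968627
t(9,6) = 4.83 - 4.240·0.968627 = 0.723
Σt over all 12·10 pixels = 1920722/6375 ≈ 301.2897255
V = pitch²·Σt = 1.96²·1920722/6375 = 1157.435

t(9,6)=0.723 V=1157.435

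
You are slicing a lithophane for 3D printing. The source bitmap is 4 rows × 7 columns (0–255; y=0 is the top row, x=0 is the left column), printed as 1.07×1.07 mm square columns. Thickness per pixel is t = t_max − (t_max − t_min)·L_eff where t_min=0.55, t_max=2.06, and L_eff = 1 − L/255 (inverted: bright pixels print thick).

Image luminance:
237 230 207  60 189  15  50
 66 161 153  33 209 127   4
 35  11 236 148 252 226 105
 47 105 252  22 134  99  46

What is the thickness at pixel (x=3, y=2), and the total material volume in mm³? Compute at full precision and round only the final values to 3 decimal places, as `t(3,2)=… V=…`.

span = t_max - t_min = 2.06 - 0.55 = 1.510
L(3,2) = 148, L_eff = 1 - 148/255 = 0.419608 (inverted)
t(3,2) = 2.06 - 1.510·0.419608 = 1.426
Σt over all 4·7 pixels = 305003/8500 ≈ 35.8827059
V = pitch²·Σt = 1.07²·305003/8500 = 41.082

t(3,2)=1.426 V=41.082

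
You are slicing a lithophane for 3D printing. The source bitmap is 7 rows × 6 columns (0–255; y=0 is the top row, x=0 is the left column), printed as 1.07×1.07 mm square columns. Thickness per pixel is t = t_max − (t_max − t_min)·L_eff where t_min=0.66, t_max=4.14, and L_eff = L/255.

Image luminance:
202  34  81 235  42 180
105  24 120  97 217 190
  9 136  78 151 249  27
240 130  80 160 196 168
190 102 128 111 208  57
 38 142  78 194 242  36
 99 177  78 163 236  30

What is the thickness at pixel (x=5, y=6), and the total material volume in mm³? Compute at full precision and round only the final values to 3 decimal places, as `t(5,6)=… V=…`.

span = t_max - t_min = 4.14 - 0.66 = 3.480
L(5,6) = 30, L_eff = 30/255 = 0.117647
t(5,6) = 4.14 - 3.480·0.117647 = 3.731
Σt over all 7·6 pixels = 42231/425 ≈ 99.3670588
V = pitch²·Σt = 1.07²·42231/425 = 113.765

t(5,6)=3.731 V=113.765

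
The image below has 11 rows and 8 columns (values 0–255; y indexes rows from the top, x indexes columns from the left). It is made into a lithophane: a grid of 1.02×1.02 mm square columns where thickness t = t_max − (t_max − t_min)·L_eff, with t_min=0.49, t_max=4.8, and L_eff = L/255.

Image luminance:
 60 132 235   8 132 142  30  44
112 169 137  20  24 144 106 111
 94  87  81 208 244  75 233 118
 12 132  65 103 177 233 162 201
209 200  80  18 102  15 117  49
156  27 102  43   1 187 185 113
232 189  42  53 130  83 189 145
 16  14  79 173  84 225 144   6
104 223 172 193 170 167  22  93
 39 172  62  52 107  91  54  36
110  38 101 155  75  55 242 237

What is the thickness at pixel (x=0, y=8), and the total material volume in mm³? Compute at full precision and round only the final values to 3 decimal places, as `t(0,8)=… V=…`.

t(0,8)=3.042 V=263.459

span = t_max - t_min = 4.8 - 0.49 = 4.310
L(0,8) = 104, L_eff = 104/255 = 0.407843
t(0,8) = 4.8 - 4.310·0.407843 = 3.042
Σt over all 11·8 pixels = 6457321/25500 ≈ 253.2282745
V = pitch²·Σt = 1.02²·6457321/25500 = 263.459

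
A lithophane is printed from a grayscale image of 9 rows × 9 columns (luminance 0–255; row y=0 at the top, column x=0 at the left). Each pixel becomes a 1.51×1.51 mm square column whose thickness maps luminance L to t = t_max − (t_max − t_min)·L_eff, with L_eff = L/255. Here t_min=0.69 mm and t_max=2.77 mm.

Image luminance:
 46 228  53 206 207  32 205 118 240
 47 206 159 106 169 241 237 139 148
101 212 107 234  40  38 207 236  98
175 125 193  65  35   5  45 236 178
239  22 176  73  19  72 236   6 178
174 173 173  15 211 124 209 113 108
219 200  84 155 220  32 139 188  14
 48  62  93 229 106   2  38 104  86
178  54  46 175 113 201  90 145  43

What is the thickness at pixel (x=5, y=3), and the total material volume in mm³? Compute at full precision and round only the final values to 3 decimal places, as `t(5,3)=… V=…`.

span = t_max - t_min = 2.77 - 0.69 = 2.080
L(5,3) = 5, L_eff = 5/255 = 0.019608
t(5,3) = 2.77 - 2.080·0.019608 = 2.729
Σt over all 9·9 pixels = 3537019/25500 ≈ 138.7066275
V = pitch²·Σt = 1.51²·3537019/25500 = 316.265

t(5,3)=2.729 V=316.265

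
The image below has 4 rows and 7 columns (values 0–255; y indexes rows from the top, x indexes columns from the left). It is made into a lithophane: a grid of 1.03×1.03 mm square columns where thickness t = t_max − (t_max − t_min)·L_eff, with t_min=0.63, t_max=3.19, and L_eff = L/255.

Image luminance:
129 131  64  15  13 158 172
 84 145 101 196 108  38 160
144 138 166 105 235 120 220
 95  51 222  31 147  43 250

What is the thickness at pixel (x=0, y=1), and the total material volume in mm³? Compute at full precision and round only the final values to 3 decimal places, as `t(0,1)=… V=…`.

span = t_max - t_min = 3.19 - 0.63 = 2.560
L(0,1) = 84, L_eff = 84/255 = 0.329412
t(0,1) = 3.19 - 2.560·0.329412 = 2.347
Σt over all 4·7 pixels = 346631/6375 ≈ 54.3734902
V = pitch²·Σt = 1.03²·346631/6375 = 57.685

t(0,1)=2.347 V=57.685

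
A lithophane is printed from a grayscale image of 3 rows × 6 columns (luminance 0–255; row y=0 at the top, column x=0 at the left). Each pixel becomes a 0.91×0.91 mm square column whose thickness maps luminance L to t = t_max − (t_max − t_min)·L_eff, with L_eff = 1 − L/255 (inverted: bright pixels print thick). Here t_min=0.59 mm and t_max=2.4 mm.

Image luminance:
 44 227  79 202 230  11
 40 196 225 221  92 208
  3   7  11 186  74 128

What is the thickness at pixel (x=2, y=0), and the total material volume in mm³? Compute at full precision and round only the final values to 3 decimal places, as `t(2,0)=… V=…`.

span = t_max - t_min = 2.4 - 0.59 = 1.810
L(2,0) = 79, L_eff = 1 - 79/255 = 0.690196 (inverted)
t(2,0) = 2.4 - 1.810·0.690196 = 1.151
Σt over all 3·6 pixels = 111019/4250 ≈ 26.1221176
V = pitch²·Σt = 0.91²·111019/4250 = 21.632

t(2,0)=1.151 V=21.632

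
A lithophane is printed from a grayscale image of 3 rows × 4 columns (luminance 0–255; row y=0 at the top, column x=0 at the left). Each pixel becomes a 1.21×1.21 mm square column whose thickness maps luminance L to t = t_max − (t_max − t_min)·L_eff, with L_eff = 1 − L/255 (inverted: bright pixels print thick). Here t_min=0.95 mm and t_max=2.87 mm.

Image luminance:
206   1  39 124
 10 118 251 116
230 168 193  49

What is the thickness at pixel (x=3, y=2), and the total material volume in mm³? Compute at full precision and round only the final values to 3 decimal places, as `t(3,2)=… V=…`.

t(3,2)=1.319 V=33.282

span = t_max - t_min = 2.87 - 0.95 = 1.920
L(3,2) = 49, L_eff = 1 - 49/255 = 0.807843 (inverted)
t(3,2) = 2.87 - 1.920·0.807843 = 1.319
Σt over all 3·4 pixels = 9661/425 ≈ 22.7317647
V = pitch²·Σt = 1.21²·9661/425 = 33.282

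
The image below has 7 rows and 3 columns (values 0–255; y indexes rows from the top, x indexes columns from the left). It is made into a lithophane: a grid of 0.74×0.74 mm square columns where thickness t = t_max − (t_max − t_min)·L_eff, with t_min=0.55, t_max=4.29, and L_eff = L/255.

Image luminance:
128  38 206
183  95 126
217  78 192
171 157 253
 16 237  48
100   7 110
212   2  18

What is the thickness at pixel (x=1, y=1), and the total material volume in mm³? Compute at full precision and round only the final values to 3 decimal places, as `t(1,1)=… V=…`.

span = t_max - t_min = 4.29 - 0.55 = 3.740
L(1,1) = 95, L_eff = 95/255 = 0.372549
t(1,1) = 4.29 - 3.740·0.372549 = 2.897
Σt over all 7·3 pixels = 78067/1500 ≈ 52.0446667
V = pitch²·Σt = 0.74²·78067/1500 = 28.500

t(1,1)=2.897 V=28.500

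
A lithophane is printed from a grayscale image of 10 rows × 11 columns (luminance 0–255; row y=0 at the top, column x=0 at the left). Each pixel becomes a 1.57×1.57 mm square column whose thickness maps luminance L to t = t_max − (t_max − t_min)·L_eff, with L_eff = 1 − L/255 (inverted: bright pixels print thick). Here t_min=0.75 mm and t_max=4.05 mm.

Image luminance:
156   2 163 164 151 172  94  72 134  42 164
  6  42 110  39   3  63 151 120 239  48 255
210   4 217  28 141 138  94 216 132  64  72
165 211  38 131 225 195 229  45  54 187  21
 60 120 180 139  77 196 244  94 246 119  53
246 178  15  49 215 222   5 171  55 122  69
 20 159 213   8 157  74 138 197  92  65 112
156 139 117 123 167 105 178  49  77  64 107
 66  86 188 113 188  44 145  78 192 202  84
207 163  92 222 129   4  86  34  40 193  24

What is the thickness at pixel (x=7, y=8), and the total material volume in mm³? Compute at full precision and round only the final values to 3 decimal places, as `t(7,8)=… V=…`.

t(7,8)=1.759 V=623.747

span = t_max - t_min = 4.05 - 0.75 = 3.300
L(7,8) = 78, L_eff = 1 - 78/255 = 0.694118 (inverted)
t(7,8) = 4.05 - 3.300·0.694118 = 1.759
Σt over all 10·11 pixels = 107547/425 ≈ 253.0517647
V = pitch²·Σt = 1.57²·107547/425 = 623.747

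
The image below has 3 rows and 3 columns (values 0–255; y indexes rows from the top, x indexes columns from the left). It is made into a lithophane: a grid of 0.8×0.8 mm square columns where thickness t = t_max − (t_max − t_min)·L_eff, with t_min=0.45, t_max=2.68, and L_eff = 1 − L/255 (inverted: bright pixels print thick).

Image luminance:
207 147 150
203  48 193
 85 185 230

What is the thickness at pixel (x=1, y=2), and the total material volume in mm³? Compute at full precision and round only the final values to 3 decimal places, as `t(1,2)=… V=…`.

t(1,2)=2.068 V=10.696

span = t_max - t_min = 2.68 - 0.45 = 2.230
L(1,2) = 185, L_eff = 1 - 185/255 = 0.274510 (inverted)
t(1,2) = 2.68 - 2.230·0.274510 = 2.068
Σt over all 3·3 pixels = 426179/25500 ≈ 16.7129020
V = pitch²·Σt = 0.8²·426179/25500 = 10.696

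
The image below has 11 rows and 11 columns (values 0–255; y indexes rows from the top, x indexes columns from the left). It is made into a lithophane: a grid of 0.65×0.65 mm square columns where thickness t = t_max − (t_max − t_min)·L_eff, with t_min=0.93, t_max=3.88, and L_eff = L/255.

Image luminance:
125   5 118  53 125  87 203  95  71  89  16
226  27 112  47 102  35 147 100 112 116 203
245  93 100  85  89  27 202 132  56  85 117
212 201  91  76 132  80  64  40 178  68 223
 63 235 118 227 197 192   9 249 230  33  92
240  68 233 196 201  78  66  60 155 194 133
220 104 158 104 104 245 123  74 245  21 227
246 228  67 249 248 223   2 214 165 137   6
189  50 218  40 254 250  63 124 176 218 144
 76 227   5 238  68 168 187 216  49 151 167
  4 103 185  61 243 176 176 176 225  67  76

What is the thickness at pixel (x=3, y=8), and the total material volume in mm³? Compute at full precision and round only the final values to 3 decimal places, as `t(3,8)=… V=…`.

span = t_max - t_min = 3.88 - 0.93 = 2.950
L(3,8) = 40, L_eff = 40/255 = 0.156863
t(3,8) = 3.88 - 2.950·0.156863 = 3.417
Σt over all 11·11 pixels = 1435067/5100 ≈ 281.3856863
V = pitch²·Σt = 0.65²·1435067/5100 = 118.885

t(3,8)=3.417 V=118.885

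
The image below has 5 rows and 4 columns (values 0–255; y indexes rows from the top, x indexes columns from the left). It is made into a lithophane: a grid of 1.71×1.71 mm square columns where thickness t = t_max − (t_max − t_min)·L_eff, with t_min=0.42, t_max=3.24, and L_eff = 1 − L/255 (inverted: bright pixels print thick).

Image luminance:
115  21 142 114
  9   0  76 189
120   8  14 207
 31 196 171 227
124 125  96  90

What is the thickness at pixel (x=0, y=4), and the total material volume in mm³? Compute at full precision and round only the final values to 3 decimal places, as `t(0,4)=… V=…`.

span = t_max - t_min = 3.24 - 0.42 = 2.820
L(0,4) = 124, L_eff = 1 - 124/255 = 0.513725 (inverted)
t(0,4) = 3.24 - 2.820·0.513725 = 1.791
Σt over all 5·4 pixels = 5329/170 ≈ 31.3470588
V = pitch²·Σt = 1.71²·5329/170 = 91.662

t(0,4)=1.791 V=91.662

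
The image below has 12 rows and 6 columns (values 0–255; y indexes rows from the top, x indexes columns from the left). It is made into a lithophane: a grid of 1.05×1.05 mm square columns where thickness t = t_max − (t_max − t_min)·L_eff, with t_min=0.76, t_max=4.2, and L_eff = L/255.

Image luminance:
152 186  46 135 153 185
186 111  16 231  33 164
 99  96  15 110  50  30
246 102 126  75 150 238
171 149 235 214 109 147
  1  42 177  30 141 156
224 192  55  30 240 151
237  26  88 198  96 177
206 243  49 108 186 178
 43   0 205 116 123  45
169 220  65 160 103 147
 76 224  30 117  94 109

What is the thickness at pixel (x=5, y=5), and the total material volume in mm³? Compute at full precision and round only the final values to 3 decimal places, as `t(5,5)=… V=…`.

t(5,5)=2.096 V=196.015

span = t_max - t_min = 4.2 - 0.76 = 3.440
L(5,5) = 156, L_eff = 156/255 = 0.611765
t(5,5) = 4.2 - 3.440·0.611765 = 2.096
Σt over all 12·6 pixels = 377806/2125 ≈ 177.7910588
V = pitch²·Σt = 1.05²·377806/2125 = 196.015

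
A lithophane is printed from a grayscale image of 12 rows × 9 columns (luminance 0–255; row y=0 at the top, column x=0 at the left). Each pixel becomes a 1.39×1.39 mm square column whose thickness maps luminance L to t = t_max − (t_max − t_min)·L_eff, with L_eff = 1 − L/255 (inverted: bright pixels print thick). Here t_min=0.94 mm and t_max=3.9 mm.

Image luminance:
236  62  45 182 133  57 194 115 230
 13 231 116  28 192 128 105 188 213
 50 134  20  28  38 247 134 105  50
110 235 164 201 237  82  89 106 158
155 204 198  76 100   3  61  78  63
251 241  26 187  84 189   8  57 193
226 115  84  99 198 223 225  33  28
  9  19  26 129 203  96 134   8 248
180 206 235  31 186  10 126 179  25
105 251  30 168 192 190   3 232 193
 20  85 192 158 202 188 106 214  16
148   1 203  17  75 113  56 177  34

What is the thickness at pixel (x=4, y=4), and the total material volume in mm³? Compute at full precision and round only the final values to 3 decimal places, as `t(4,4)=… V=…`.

t(4,4)=2.101 V=498.470

span = t_max - t_min = 3.9 - 0.94 = 2.960
L(4,4) = 100, L_eff = 1 - 100/255 = 0.607843 (inverted)
t(4,4) = 3.9 - 2.960·0.607843 = 2.101
Σt over all 12·9 pixels = 328942/1275 ≈ 257.9937255
V = pitch²·Σt = 1.39²·328942/1275 = 498.470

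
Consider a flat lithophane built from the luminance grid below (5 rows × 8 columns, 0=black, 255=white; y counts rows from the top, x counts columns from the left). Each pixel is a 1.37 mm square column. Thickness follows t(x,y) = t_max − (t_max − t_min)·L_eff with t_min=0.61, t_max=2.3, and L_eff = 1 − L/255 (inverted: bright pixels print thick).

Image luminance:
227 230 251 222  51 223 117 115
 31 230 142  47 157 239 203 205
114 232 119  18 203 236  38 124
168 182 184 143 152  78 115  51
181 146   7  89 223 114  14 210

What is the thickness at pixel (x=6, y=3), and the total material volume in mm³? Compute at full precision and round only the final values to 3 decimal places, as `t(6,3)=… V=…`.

span = t_max - t_min = 2.3 - 0.61 = 1.690
L(6,3) = 115, L_eff = 1 - 115/255 = 0.549020 (inverted)
t(6,3) = 2.3 - 1.690·0.549020 = 1.372
Σt over all 5·8 pixels = 94567/1500 ≈ 63.0446667
V = pitch²·Σt = 1.37²·94567/1500 = 118.329

t(6,3)=1.372 V=118.329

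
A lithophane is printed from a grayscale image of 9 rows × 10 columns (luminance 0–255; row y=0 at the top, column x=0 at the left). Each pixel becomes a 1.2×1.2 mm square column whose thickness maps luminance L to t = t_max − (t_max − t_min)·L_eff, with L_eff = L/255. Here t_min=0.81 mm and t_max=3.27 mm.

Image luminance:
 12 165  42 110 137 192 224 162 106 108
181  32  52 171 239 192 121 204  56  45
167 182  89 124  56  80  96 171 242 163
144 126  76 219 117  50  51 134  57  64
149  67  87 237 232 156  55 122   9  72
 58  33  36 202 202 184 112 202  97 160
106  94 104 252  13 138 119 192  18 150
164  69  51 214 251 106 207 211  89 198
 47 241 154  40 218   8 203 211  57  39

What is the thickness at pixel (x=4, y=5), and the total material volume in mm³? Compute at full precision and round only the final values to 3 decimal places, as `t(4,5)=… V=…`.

t(4,5)=1.321 V=265.495

span = t_max - t_min = 3.27 - 0.81 = 2.460
L(4,5) = 202, L_eff = 202/255 = 0.792157
t(4,5) = 3.27 - 2.460·0.792157 = 1.321
Σt over all 9·10 pixels = 78358/425 ≈ 184.3717647
V = pitch²·Σt = 1.2²·78358/425 = 265.495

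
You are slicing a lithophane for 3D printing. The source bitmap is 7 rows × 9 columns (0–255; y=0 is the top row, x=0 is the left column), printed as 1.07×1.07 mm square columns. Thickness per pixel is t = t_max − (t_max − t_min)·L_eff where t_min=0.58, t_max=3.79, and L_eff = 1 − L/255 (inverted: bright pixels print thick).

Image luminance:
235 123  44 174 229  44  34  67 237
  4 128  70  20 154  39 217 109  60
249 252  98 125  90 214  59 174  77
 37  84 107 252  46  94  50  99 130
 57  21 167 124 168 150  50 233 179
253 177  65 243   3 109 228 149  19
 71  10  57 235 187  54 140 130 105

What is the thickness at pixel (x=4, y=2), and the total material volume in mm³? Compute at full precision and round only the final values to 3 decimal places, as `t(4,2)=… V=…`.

t(4,2)=1.713 V=151.498

span = t_max - t_min = 3.79 - 0.58 = 3.210
L(4,2) = 90, L_eff = 1 - 90/255 = 0.647059 (inverted)
t(4,2) = 3.79 - 3.210·0.647059 = 1.713
Σt over all 7·9 pixels = 1124753/8500 ≈ 132.3238824
V = pitch²·Σt = 1.07²·1124753/8500 = 151.498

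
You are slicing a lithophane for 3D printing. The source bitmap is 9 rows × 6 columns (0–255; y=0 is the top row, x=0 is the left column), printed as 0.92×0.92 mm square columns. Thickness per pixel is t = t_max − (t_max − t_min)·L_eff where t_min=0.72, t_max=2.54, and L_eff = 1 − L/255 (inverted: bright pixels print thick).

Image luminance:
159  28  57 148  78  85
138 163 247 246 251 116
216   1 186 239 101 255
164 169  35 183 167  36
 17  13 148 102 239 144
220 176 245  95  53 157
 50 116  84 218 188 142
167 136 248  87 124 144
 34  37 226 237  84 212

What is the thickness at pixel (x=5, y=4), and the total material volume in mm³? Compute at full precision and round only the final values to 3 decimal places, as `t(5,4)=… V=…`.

span = t_max - t_min = 2.54 - 0.72 = 1.820
L(5,4) = 144, L_eff = 1 - 144/255 = 0.435294 (inverted)
t(5,4) = 2.54 - 1.820·0.435294 = 1.748
Σt over all 9·6 pixels = 396107/4250 ≈ 93.2016471
V = pitch²·Σt = 0.92²·396107/4250 = 78.886

t(5,4)=1.748 V=78.886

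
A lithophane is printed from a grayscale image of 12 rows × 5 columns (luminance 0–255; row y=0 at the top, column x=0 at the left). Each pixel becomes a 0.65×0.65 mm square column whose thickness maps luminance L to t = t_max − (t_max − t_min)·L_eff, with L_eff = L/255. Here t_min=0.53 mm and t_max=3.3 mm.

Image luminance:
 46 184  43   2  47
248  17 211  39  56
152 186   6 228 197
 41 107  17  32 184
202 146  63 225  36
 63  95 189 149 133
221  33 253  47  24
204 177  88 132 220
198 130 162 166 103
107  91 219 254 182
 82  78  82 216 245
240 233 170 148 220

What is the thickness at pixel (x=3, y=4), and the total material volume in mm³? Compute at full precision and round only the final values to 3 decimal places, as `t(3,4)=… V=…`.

span = t_max - t_min = 3.3 - 0.53 = 2.770
L(3,4) = 225, L_eff = 225/255 = 0.882353
t(3,4) = 3.3 - 2.770·0.882353 = 0.856
Σt over all 12·5 pixels = 2813887/25500 ≈ 110.3485098
V = pitch²·Σt = 0.65²·2813887/25500 = 46.622

t(3,4)=0.856 V=46.622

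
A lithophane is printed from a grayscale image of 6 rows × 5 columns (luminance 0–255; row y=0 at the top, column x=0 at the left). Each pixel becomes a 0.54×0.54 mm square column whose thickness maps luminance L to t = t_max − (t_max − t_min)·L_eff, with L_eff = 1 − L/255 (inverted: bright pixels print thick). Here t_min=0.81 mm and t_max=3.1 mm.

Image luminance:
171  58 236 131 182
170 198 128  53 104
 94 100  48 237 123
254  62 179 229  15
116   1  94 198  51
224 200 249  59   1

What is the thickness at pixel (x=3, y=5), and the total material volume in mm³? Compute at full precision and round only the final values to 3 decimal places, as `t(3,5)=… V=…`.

span = t_max - t_min = 3.1 - 0.81 = 2.290
L(3,5) = 59, L_eff = 1 - 59/255 = 0.768627 (inverted)
t(3,5) = 3.1 - 2.290·0.768627 = 1.340
Σt over all 6·5 pixels = 305527/5100 ≈ 59.9072549
V = pitch²·Σt = 0.54²·305527/5100 = 17.469

t(3,5)=1.340 V=17.469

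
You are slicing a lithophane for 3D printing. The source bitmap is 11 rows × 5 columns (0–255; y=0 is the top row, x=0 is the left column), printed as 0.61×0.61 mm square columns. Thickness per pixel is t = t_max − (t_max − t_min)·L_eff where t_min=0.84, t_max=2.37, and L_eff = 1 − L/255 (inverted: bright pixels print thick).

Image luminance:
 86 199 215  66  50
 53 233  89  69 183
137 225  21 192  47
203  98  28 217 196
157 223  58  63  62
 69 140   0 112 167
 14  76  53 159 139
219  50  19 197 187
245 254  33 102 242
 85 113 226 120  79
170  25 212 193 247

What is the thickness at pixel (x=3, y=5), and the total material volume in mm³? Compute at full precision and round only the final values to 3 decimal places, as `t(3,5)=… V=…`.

span = t_max - t_min = 2.37 - 0.84 = 1.530
L(3,5) = 112, L_eff = 1 - 112/255 = 0.560784 (inverted)
t(3,5) = 2.37 - 1.530·0.560784 = 1.512
Σt over all 11·5 pixels = 88.902
V = pitch²·Σt = 0.61²·88.902 = 33.080

t(3,5)=1.512 V=33.080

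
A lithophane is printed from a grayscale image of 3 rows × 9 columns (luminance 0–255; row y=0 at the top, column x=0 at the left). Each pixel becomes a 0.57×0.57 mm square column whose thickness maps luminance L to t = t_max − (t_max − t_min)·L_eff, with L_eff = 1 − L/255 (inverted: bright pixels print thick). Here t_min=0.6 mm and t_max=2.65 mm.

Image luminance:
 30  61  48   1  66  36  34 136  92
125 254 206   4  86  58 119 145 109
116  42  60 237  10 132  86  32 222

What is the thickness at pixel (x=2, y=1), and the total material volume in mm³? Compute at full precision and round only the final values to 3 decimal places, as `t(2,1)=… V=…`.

t(2,1)=2.256 V=11.916

span = t_max - t_min = 2.65 - 0.6 = 2.050
L(2,1) = 206, L_eff = 1 - 206/255 = 0.192157 (inverted)
t(2,1) = 2.65 - 2.050·0.192157 = 2.256
Σt over all 3·9 pixels = 62349/1700 ≈ 36.6758824
V = pitch²·Σt = 0.57²·62349/1700 = 11.916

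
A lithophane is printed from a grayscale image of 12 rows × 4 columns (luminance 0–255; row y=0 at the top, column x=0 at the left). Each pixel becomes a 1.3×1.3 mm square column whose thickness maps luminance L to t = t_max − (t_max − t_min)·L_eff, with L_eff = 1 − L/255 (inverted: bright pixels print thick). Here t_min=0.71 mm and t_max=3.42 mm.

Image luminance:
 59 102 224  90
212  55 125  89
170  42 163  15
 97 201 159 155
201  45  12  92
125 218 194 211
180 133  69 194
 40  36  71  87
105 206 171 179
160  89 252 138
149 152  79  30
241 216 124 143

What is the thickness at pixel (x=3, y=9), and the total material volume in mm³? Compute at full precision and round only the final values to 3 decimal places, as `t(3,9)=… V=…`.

t(3,9)=2.177 V=170.746

span = t_max - t_min = 3.42 - 0.71 = 2.710
L(3,9) = 138, L_eff = 1 - 138/255 = 0.458824 (inverted)
t(3,9) = 3.42 - 2.710·0.458824 = 2.177
Σt over all 12·4 pixels = 42939/425 ≈ 101.0329412
V = pitch²·Σt = 1.3²·42939/425 = 170.746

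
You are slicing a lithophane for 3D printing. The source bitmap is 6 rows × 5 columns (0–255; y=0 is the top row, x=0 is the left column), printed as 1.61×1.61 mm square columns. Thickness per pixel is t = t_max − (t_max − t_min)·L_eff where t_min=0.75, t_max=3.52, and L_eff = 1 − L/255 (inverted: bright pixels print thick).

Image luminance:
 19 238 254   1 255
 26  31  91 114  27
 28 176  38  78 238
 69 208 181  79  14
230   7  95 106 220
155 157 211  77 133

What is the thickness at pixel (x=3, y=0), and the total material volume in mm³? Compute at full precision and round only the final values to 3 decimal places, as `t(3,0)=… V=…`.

t(3,0)=0.761 V=158.450

span = t_max - t_min = 3.52 - 0.75 = 2.770
L(3,0) = 1, L_eff = 1 - 1/255 = 0.996078 (inverted)
t(3,0) = 3.52 - 2.770·0.996078 = 0.761
Σt over all 6·5 pixels = 779381/12750 ≈ 61.1279216
V = pitch²·Σt = 1.61²·779381/12750 = 158.450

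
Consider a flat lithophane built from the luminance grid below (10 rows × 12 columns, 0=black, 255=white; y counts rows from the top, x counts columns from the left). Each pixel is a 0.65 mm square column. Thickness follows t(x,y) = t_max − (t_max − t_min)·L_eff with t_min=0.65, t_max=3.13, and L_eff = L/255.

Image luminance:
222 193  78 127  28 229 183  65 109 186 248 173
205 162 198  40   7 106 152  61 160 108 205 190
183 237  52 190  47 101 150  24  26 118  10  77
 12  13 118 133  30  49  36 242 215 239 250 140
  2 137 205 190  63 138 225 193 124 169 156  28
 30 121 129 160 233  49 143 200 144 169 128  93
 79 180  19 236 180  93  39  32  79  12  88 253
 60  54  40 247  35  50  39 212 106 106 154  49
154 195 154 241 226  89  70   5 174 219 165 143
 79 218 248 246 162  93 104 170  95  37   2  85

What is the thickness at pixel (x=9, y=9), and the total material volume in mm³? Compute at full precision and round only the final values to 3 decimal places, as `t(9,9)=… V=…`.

t(9,9)=2.770 V=96.349

span = t_max - t_min = 3.13 - 0.65 = 2.480
L(9,9) = 37, L_eff = 37/255 = 0.145098
t(9,9) = 3.13 - 2.480·0.145098 = 2.770
Σt over all 10·12 pixels = 1453786/6375 ≈ 228.0448627
V = pitch²·Σt = 0.65²·1453786/6375 = 96.349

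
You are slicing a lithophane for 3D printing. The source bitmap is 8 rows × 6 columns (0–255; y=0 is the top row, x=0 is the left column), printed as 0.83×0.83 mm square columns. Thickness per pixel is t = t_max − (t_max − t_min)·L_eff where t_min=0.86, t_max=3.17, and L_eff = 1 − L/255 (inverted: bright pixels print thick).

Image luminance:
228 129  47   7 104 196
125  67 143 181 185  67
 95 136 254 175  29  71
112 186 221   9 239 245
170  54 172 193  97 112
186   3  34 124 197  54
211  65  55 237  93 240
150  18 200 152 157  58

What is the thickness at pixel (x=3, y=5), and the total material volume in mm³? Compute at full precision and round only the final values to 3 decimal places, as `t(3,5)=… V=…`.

span = t_max - t_min = 3.17 - 0.86 = 2.310
L(3,5) = 124, L_eff = 1 - 124/255 = 0.513725 (inverted)
t(3,5) = 3.17 - 2.310·0.513725 = 1.983
Σt over all 8·6 pixels = 834671/8500 ≈ 98.1965882
V = pitch²·Σt = 0.83²·834671/8500 = 67.648

t(3,5)=1.983 V=67.648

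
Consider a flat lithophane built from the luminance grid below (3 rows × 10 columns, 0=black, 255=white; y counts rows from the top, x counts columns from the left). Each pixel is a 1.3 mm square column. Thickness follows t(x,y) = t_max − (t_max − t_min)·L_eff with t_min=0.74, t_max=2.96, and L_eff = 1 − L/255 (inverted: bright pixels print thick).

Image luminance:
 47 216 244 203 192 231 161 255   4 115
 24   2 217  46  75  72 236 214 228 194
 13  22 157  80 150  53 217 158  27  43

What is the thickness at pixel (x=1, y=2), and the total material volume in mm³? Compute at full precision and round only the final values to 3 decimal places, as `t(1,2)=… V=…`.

t(1,2)=0.932 V=94.840

span = t_max - t_min = 2.96 - 0.74 = 2.220
L(1,2) = 22, L_eff = 1 - 22/255 = 0.913725 (inverted)
t(1,2) = 2.96 - 2.220·0.913725 = 0.932
Σt over all 3·10 pixels = 119251/2125 ≈ 56.1181176
V = pitch²·Σt = 1.3²·119251/2125 = 94.840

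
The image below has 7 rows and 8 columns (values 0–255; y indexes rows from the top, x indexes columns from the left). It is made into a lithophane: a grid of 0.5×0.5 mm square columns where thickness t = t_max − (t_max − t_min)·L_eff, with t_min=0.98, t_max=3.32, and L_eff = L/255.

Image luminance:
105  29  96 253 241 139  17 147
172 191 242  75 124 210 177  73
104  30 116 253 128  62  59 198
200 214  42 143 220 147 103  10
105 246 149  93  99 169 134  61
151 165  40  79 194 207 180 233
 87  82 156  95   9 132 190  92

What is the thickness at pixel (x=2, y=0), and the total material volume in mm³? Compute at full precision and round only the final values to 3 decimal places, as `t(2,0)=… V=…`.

span = t_max - t_min = 3.32 - 0.98 = 2.340
L(2,0) = 96, L_eff = 96/255 = 0.376471
t(2,0) = 3.32 - 2.340·0.376471 = 2.439
Σt over all 7·8 pixels = 249454/2125 ≈ 117.3901176
V = pitch²·Σt = 0.5²·249454/2125 = 29.348

t(2,0)=2.439 V=29.348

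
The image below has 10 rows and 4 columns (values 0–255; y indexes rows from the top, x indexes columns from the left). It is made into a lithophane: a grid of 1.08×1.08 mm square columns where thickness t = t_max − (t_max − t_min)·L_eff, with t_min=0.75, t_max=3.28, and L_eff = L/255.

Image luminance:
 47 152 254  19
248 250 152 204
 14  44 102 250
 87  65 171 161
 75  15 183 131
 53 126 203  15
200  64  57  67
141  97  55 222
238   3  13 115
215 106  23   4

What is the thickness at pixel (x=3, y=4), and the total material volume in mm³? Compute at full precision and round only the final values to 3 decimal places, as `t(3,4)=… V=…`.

span = t_max - t_min = 3.28 - 0.75 = 2.530
L(3,4) = 131, L_eff = 131/255 = 0.513725
t(3,4) = 3.28 - 2.530·0.513725 = 1.980
Σt over all 10·4 pixels = 85.154
V = pitch²·Σt = 1.08²·85.154 = 99.324

t(3,4)=1.980 V=99.324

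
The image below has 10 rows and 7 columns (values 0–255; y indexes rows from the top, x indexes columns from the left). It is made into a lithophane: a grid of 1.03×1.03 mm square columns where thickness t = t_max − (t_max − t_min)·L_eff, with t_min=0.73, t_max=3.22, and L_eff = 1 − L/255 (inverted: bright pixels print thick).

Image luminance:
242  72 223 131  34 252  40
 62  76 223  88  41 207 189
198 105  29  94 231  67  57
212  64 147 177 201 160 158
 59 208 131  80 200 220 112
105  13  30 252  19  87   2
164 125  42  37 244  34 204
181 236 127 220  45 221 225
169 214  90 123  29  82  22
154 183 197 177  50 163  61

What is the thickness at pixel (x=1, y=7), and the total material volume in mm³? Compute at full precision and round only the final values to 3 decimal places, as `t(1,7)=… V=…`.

span = t_max - t_min = 3.22 - 0.73 = 2.490
L(1,7) = 236, L_eff = 1 - 236/255 = 0.074510 (inverted)
t(1,7) = 3.22 - 2.490·0.074510 = 3.034
Σt over all 10·7 pixels = 1191061/8500 ≈ 140.1248235
V = pitch²·Σt = 1.03²·1191061/8500 = 148.658

t(1,7)=3.034 V=148.658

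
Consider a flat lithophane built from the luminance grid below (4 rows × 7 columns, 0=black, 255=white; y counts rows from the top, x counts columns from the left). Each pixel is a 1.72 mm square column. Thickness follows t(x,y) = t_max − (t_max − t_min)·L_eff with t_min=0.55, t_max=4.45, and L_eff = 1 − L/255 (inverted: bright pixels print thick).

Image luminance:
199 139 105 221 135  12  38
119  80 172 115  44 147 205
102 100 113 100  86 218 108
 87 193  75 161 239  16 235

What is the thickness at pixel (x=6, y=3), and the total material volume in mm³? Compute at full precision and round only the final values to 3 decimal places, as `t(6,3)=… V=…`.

t(6,3)=4.144 V=206.817

span = t_max - t_min = 4.45 - 0.55 = 3.900
L(6,3) = 235, L_eff = 1 - 235/255 = 0.078431 (inverted)
t(6,3) = 4.45 - 3.900·0.078431 = 4.144
Σt over all 4·7 pixels = 29711/425 ≈ 69.9082353
V = pitch²·Σt = 1.72²·29711/425 = 206.817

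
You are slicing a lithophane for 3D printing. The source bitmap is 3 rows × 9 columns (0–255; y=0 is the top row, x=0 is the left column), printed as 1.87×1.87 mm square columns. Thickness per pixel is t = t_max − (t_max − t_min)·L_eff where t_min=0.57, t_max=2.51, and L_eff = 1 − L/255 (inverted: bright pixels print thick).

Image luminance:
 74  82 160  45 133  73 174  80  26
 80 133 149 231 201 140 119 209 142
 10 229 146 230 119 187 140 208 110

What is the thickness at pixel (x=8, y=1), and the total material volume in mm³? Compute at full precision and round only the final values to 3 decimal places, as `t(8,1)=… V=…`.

span = t_max - t_min = 2.51 - 0.57 = 1.940
L(8,1) = 142, L_eff = 1 - 142/255 = 0.443137 (inverted)
t(8,1) = 2.51 - 1.940·0.443137 = 1.650
Σt over all 3·9 pixels = 73111/1700 ≈ 43.0064706
V = pitch²·Σt = 1.87²·73111/1700 = 150.389

t(8,1)=1.650 V=150.389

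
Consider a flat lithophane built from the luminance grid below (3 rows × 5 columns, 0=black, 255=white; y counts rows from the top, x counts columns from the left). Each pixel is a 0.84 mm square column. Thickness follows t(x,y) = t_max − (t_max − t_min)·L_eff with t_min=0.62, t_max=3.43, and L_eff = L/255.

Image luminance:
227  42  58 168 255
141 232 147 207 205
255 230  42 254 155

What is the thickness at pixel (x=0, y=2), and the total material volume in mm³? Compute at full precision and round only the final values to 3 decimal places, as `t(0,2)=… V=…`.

span = t_max - t_min = 3.43 - 0.62 = 2.810
L(0,2) = 255, L_eff = 255/255 = 1.000000
t(0,2) = 3.43 - 2.810·1.000000 = 0.620
Σt over all 3·5 pixels = 33901/1500 ≈ 22.6006667
V = pitch²·Σt = 0.84²·33901/1500 = 15.947

t(0,2)=0.620 V=15.947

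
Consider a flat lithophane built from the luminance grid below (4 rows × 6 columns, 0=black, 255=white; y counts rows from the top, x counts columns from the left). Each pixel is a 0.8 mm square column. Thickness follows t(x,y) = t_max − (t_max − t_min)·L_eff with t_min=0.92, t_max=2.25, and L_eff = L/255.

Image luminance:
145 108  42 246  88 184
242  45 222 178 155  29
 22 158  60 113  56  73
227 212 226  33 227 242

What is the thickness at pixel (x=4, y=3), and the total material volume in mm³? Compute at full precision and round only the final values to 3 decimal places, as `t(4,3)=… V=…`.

span = t_max - t_min = 2.25 - 0.92 = 1.330
L(4,3) = 227, L_eff = 227/255 = 0.890196
t(4,3) = 2.25 - 1.330·0.890196 = 1.066
Σt over all 4·6 pixels = 311237/8500 ≈ 36.6161176
V = pitch²·Σt = 0.8²·311237/8500 = 23.434

t(4,3)=1.066 V=23.434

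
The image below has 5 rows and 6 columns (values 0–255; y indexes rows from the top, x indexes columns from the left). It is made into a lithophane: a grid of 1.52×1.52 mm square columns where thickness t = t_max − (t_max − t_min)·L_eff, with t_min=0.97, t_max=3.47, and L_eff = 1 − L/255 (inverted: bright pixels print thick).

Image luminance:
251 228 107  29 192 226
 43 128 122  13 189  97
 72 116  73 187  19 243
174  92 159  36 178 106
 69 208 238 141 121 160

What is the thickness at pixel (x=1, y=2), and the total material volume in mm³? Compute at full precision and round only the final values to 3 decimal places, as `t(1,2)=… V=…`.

t(1,2)=2.107 V=158.222

span = t_max - t_min = 3.47 - 0.97 = 2.500
L(1,2) = 116, L_eff = 1 - 116/255 = 0.545098 (inverted)
t(1,2) = 3.47 - 2.500·0.545098 = 2.107
Σt over all 5·6 pixels = 5821/85 ≈ 68.4823529
V = pitch²·Σt = 1.52²·5821/85 = 158.222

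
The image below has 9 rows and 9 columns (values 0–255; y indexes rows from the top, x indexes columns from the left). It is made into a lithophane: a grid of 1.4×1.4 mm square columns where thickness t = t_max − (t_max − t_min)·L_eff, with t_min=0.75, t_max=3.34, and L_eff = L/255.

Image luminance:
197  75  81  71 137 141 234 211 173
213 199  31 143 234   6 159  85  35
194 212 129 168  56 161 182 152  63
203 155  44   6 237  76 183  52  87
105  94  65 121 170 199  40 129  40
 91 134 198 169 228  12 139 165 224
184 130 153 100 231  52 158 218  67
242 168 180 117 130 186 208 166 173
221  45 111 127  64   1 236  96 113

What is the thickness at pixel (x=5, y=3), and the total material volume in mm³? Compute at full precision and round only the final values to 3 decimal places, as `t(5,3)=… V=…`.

t(5,3)=2.568 V=311.575

span = t_max - t_min = 3.34 - 0.75 = 2.590
L(5,3) = 76, L_eff = 76/255 = 0.298039
t(5,3) = 3.34 - 2.590·0.298039 = 2.568
Σt over all 9·9 pixels = 810731/5100 ≈ 158.9668627
V = pitch²·Σt = 1.4²·810731/5100 = 311.575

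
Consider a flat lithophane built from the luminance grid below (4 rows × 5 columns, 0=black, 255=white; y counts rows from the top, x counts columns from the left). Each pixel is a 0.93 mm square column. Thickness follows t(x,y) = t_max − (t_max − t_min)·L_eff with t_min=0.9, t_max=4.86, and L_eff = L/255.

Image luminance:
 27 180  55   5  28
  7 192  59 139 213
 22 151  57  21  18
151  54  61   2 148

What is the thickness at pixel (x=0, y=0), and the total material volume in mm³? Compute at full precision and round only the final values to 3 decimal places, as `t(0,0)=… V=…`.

span = t_max - t_min = 4.86 - 0.9 = 3.960
L(0,0) = 27, L_eff = 27/255 = 0.105882
t(0,0) = 4.86 - 3.960·0.105882 = 4.441
Σt over all 4·5 pixels = 30816/425 ≈ 72.5082353
V = pitch²·Σt = 0.93²·30816/425 = 62.712

t(0,0)=4.441 V=62.712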